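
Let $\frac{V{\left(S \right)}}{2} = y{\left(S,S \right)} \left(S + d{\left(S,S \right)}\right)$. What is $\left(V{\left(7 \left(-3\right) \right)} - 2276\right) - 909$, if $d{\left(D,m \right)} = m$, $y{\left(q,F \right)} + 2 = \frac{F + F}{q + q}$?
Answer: $-3101$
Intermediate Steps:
$y{\left(q,F \right)} = -2 + \frac{F}{q}$ ($y{\left(q,F \right)} = -2 + \frac{F + F}{q + q} = -2 + \frac{2 F}{2 q} = -2 + 2 F \frac{1}{2 q} = -2 + \frac{F}{q}$)
$V{\left(S \right)} = - 4 S$ ($V{\left(S \right)} = 2 \left(-2 + \frac{S}{S}\right) \left(S + S\right) = 2 \left(-2 + 1\right) 2 S = 2 \left(- 2 S\right) = - 4 S$)
$\left(V{\left(7 \left(-3\right) \right)} - 2276\right) - 909 = \left(- 4 \cdot 7 \left(-3\right) - 2276\right) - 909 = \left(\left(-4\right) \left(-21\right) - 2276\right) - 909 = \left(84 - 2276\right) - 909 = -2192 - 909 = -3101$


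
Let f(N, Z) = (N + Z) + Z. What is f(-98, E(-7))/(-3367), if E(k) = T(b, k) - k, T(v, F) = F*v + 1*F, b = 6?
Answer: 2/37 ≈ 0.054054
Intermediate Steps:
T(v, F) = F + F*v (T(v, F) = F*v + F = F + F*v)
E(k) = 6*k (E(k) = k*(1 + 6) - k = k*7 - k = 7*k - k = 6*k)
f(N, Z) = N + 2*Z
f(-98, E(-7))/(-3367) = (-98 + 2*(6*(-7)))/(-3367) = (-98 + 2*(-42))*(-1/3367) = (-98 - 84)*(-1/3367) = -182*(-1/3367) = 2/37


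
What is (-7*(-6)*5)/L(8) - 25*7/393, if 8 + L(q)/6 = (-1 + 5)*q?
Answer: 3185/3144 ≈ 1.0130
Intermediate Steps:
L(q) = -48 + 24*q (L(q) = -48 + 6*((-1 + 5)*q) = -48 + 6*(4*q) = -48 + 24*q)
(-7*(-6)*5)/L(8) - 25*7/393 = (-7*(-6)*5)/(-48 + 24*8) - 25*7/393 = (42*5)/(-48 + 192) - 175*1/393 = 210/144 - 175/393 = 210*(1/144) - 175/393 = 35/24 - 175/393 = 3185/3144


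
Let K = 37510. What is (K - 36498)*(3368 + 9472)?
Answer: 12994080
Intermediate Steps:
(K - 36498)*(3368 + 9472) = (37510 - 36498)*(3368 + 9472) = 1012*12840 = 12994080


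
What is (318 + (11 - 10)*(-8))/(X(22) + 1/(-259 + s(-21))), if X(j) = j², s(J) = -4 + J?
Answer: 17608/27491 ≈ 0.64050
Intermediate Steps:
(318 + (11 - 10)*(-8))/(X(22) + 1/(-259 + s(-21))) = (318 + (11 - 10)*(-8))/(22² + 1/(-259 + (-4 - 21))) = (318 + 1*(-8))/(484 + 1/(-259 - 25)) = (318 - 8)/(484 + 1/(-284)) = 310/(484 - 1/284) = 310/(137455/284) = 310*(284/137455) = 17608/27491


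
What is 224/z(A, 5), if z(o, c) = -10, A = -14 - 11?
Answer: -112/5 ≈ -22.400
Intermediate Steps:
A = -25
224/z(A, 5) = 224/(-10) = 224*(-⅒) = -112/5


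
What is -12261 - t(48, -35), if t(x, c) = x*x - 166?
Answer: -14399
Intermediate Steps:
t(x, c) = -166 + x**2 (t(x, c) = x**2 - 166 = -166 + x**2)
-12261 - t(48, -35) = -12261 - (-166 + 48**2) = -12261 - (-166 + 2304) = -12261 - 1*2138 = -12261 - 2138 = -14399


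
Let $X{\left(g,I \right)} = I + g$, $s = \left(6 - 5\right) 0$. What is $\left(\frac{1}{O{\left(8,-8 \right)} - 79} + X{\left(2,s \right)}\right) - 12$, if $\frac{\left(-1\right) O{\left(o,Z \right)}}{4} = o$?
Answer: $- \frac{1111}{111} \approx -10.009$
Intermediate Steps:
$s = 0$ ($s = \left(6 - 5\right) 0 = 1 \cdot 0 = 0$)
$O{\left(o,Z \right)} = - 4 o$
$\left(\frac{1}{O{\left(8,-8 \right)} - 79} + X{\left(2,s \right)}\right) - 12 = \left(\frac{1}{\left(-4\right) 8 - 79} + \left(0 + 2\right)\right) - 12 = \left(\frac{1}{-32 - 79} + 2\right) - 12 = \left(\frac{1}{-111} + 2\right) - 12 = \left(- \frac{1}{111} + 2\right) - 12 = \frac{221}{111} - 12 = - \frac{1111}{111}$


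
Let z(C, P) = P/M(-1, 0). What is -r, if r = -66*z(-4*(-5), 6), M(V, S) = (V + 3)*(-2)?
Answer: -99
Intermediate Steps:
M(V, S) = -6 - 2*V (M(V, S) = (3 + V)*(-2) = -6 - 2*V)
z(C, P) = -P/4 (z(C, P) = P/(-6 - 2*(-1)) = P/(-6 + 2) = P/(-4) = P*(-¼) = -P/4)
r = 99 (r = -(-33)*6/2 = -66*(-3/2) = 99)
-r = -1*99 = -99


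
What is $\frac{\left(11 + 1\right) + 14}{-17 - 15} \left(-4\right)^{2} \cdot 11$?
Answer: $-143$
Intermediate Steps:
$\frac{\left(11 + 1\right) + 14}{-17 - 15} \left(-4\right)^{2} \cdot 11 = \frac{12 + 14}{-32} \cdot 16 \cdot 11 = 26 \left(- \frac{1}{32}\right) 16 \cdot 11 = \left(- \frac{13}{16}\right) 16 \cdot 11 = \left(-13\right) 11 = -143$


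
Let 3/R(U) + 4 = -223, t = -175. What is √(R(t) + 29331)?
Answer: √1511396418/227 ≈ 171.26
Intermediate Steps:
R(U) = -3/227 (R(U) = 3/(-4 - 223) = 3/(-227) = 3*(-1/227) = -3/227)
√(R(t) + 29331) = √(-3/227 + 29331) = √(6658134/227) = √1511396418/227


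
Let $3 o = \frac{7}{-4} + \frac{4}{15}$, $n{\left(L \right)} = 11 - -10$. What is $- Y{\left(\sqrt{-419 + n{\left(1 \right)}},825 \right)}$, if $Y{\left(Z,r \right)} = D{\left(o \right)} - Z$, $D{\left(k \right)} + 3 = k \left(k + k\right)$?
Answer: $\frac{40679}{16200} + i \sqrt{398} \approx 2.5111 + 19.95 i$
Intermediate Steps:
$n{\left(L \right)} = 21$ ($n{\left(L \right)} = 11 + 10 = 21$)
$o = - \frac{89}{180}$ ($o = \frac{\frac{7}{-4} + \frac{4}{15}}{3} = \frac{7 \left(- \frac{1}{4}\right) + 4 \cdot \frac{1}{15}}{3} = \frac{- \frac{7}{4} + \frac{4}{15}}{3} = \frac{1}{3} \left(- \frac{89}{60}\right) = - \frac{89}{180} \approx -0.49444$)
$D{\left(k \right)} = -3 + 2 k^{2}$ ($D{\left(k \right)} = -3 + k \left(k + k\right) = -3 + k 2 k = -3 + 2 k^{2}$)
$Y{\left(Z,r \right)} = - \frac{40679}{16200} - Z$ ($Y{\left(Z,r \right)} = \left(-3 + 2 \left(- \frac{89}{180}\right)^{2}\right) - Z = \left(-3 + 2 \cdot \frac{7921}{32400}\right) - Z = \left(-3 + \frac{7921}{16200}\right) - Z = - \frac{40679}{16200} - Z$)
$- Y{\left(\sqrt{-419 + n{\left(1 \right)}},825 \right)} = - (- \frac{40679}{16200} - \sqrt{-419 + 21}) = - (- \frac{40679}{16200} - \sqrt{-398}) = - (- \frac{40679}{16200} - i \sqrt{398}) = \frac{40679}{16200} + i \sqrt{398}$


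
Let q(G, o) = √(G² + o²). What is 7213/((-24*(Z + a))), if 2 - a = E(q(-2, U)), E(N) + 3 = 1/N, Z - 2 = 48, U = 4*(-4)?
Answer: -25786475/4718994 - 7213*√65/9437988 ≈ -5.4706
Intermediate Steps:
U = -16
Z = 50 (Z = 2 + 48 = 50)
E(N) = -3 + 1/N
a = 5 - √65/130 (a = 2 - (-3 + 1/(√((-2)² + (-16)²))) = 2 - (-3 + 1/(√(4 + 256))) = 2 - (-3 + 1/(√260)) = 2 - (-3 + 1/(2*√65)) = 2 - (-3 + √65/130) = 2 + (3 - √65/130) = 5 - √65/130 ≈ 4.9380)
7213/((-24*(Z + a))) = 7213/((-24*(50 + (5 - √65/130)))) = 7213/((-24*(55 - √65/130))) = 7213/(-1320 + 12*√65/65)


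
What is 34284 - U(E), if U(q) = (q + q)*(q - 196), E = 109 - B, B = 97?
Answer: 38700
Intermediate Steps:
E = 12 (E = 109 - 1*97 = 109 - 97 = 12)
U(q) = 2*q*(-196 + q) (U(q) = (2*q)*(-196 + q) = 2*q*(-196 + q))
34284 - U(E) = 34284 - 2*12*(-196 + 12) = 34284 - 2*12*(-184) = 34284 - 1*(-4416) = 34284 + 4416 = 38700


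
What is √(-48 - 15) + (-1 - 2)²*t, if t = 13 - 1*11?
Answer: 18 + 3*I*√7 ≈ 18.0 + 7.9373*I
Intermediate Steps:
t = 2 (t = 13 - 11 = 2)
√(-48 - 15) + (-1 - 2)²*t = √(-48 - 15) + (-1 - 2)²*2 = √(-63) + (-3)²*2 = 3*I*√7 + 9*2 = 3*I*√7 + 18 = 18 + 3*I*√7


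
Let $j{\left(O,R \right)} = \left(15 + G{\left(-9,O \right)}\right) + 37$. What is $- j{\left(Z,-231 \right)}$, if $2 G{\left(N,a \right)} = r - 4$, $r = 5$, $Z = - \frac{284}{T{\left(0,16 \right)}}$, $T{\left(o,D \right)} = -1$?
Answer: $- \frac{105}{2} \approx -52.5$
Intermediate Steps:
$Z = 284$ ($Z = - \frac{284}{-1} = \left(-284\right) \left(-1\right) = 284$)
$G{\left(N,a \right)} = \frac{1}{2}$ ($G{\left(N,a \right)} = \frac{5 - 4}{2} = \frac{1}{2} \cdot 1 = \frac{1}{2}$)
$j{\left(O,R \right)} = \frac{105}{2}$ ($j{\left(O,R \right)} = \left(15 + \frac{1}{2}\right) + 37 = \frac{31}{2} + 37 = \frac{105}{2}$)
$- j{\left(Z,-231 \right)} = \left(-1\right) \frac{105}{2} = - \frac{105}{2}$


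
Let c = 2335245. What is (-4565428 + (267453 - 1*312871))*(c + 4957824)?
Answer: -33627218026374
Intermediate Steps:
(-4565428 + (267453 - 1*312871))*(c + 4957824) = (-4565428 + (267453 - 1*312871))*(2335245 + 4957824) = (-4565428 + (267453 - 312871))*7293069 = (-4565428 - 45418)*7293069 = -4610846*7293069 = -33627218026374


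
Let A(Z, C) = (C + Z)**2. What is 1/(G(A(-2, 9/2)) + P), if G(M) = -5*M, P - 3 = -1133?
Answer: -4/4645 ≈ -0.00086114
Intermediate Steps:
P = -1130 (P = 3 - 1133 = -1130)
1/(G(A(-2, 9/2)) + P) = 1/(-5*(9/2 - 2)**2 - 1130) = 1/(-5*(5/2)**2 - 1130) = 1/(-5*25/4 - 1130) = 1/(-125/4 - 1130) = 1/(-4645/4) = -4/4645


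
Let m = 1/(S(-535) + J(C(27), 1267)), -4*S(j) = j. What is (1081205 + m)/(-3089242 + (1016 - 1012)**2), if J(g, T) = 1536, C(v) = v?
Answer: -2407122733/6877646818 ≈ -0.34999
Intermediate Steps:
S(j) = -j/4
m = 4/6679 (m = 1/(-1/4*(-535) + 1536) = 1/(535/4 + 1536) = 1/(6679/4) = 4/6679 ≈ 0.00059889)
(1081205 + m)/(-3089242 + (1016 - 1012)**2) = (1081205 + 4/6679)/(-3089242 + (1016 - 1012)**2) = 7221368199/(6679*(-3089242 + 4**2)) = 7221368199/(6679*(-3089242 + 16)) = (7221368199/6679)/(-3089226) = (7221368199/6679)*(-1/3089226) = -2407122733/6877646818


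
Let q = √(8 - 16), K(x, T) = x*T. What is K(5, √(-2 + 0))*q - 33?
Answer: -53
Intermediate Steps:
K(x, T) = T*x
q = 2*I*√2 (q = √(-8) = 2*I*√2 ≈ 2.8284*I)
K(5, √(-2 + 0))*q - 33 = (√(-2 + 0)*5)*(2*I*√2) - 33 = (√(-2)*5)*(2*I*√2) - 33 = ((I*√2)*5)*(2*I*√2) - 33 = (5*I*√2)*(2*I*√2) - 33 = -20 - 33 = -53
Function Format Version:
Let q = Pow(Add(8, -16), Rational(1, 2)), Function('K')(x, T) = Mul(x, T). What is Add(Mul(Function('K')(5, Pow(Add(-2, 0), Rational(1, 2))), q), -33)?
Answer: -53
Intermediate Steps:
Function('K')(x, T) = Mul(T, x)
q = Mul(2, I, Pow(2, Rational(1, 2))) (q = Pow(-8, Rational(1, 2)) = Mul(2, I, Pow(2, Rational(1, 2))) ≈ Mul(2.8284, I))
Add(Mul(Function('K')(5, Pow(Add(-2, 0), Rational(1, 2))), q), -33) = Add(Mul(Mul(Pow(Add(-2, 0), Rational(1, 2)), 5), Mul(2, I, Pow(2, Rational(1, 2)))), -33) = Add(Mul(Mul(Pow(-2, Rational(1, 2)), 5), Mul(2, I, Pow(2, Rational(1, 2)))), -33) = Add(Mul(Mul(Mul(I, Pow(2, Rational(1, 2))), 5), Mul(2, I, Pow(2, Rational(1, 2)))), -33) = Add(Mul(Mul(5, I, Pow(2, Rational(1, 2))), Mul(2, I, Pow(2, Rational(1, 2)))), -33) = Add(-20, -33) = -53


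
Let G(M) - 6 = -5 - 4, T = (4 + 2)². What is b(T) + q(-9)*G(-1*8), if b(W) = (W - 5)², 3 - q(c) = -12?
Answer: 916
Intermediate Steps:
q(c) = 15 (q(c) = 3 - 1*(-12) = 3 + 12 = 15)
T = 36 (T = 6² = 36)
G(M) = -3 (G(M) = 6 + (-5 - 4) = 6 - 9 = -3)
b(W) = (-5 + W)²
b(T) + q(-9)*G(-1*8) = (-5 + 36)² + 15*(-3) = 31² - 45 = 961 - 45 = 916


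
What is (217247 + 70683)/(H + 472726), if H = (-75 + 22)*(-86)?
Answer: 143965/238642 ≈ 0.60327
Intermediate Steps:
H = 4558 (H = -53*(-86) = 4558)
(217247 + 70683)/(H + 472726) = (217247 + 70683)/(4558 + 472726) = 287930/477284 = 287930*(1/477284) = 143965/238642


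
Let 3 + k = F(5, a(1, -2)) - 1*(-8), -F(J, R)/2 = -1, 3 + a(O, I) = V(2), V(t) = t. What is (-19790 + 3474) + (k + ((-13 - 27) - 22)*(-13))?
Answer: -15503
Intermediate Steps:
a(O, I) = -1 (a(O, I) = -3 + 2 = -1)
F(J, R) = 2 (F(J, R) = -2*(-1) = 2)
k = 7 (k = -3 + (2 - 1*(-8)) = -3 + (2 + 8) = -3 + 10 = 7)
(-19790 + 3474) + (k + ((-13 - 27) - 22)*(-13)) = (-19790 + 3474) + (7 + ((-13 - 27) - 22)*(-13)) = -16316 + (7 + (-40 - 22)*(-13)) = -16316 + (7 - 62*(-13)) = -16316 + (7 + 806) = -16316 + 813 = -15503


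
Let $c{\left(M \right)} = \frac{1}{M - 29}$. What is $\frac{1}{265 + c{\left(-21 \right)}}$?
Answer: $\frac{50}{13249} \approx 0.0037739$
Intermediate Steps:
$c{\left(M \right)} = \frac{1}{-29 + M}$
$\frac{1}{265 + c{\left(-21 \right)}} = \frac{1}{265 + \frac{1}{-29 - 21}} = \frac{1}{265 + \frac{1}{-50}} = \frac{1}{265 - \frac{1}{50}} = \frac{1}{\frac{13249}{50}} = \frac{50}{13249}$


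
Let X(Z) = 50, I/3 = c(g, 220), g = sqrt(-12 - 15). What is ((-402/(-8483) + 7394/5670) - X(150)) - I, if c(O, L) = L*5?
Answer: -80532670429/24049305 ≈ -3348.6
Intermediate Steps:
g = 3*I*sqrt(3) (g = sqrt(-27) = 3*I*sqrt(3) ≈ 5.1962*I)
c(O, L) = 5*L
I = 3300 (I = 3*(5*220) = 3*1100 = 3300)
((-402/(-8483) + 7394/5670) - X(150)) - I = ((-402/(-8483) + 7394/5670) - 1*50) - 1*3300 = ((-402*(-1/8483) + 7394*(1/5670)) - 50) - 3300 = ((402/8483 + 3697/2835) - 50) - 3300 = (32501321/24049305 - 50) - 3300 = -1169963929/24049305 - 3300 = -80532670429/24049305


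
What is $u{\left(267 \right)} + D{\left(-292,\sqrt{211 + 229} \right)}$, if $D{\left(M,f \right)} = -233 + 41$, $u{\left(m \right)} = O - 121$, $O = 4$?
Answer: $-309$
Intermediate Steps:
$u{\left(m \right)} = -117$ ($u{\left(m \right)} = 4 - 121 = -117$)
$D{\left(M,f \right)} = -192$
$u{\left(267 \right)} + D{\left(-292,\sqrt{211 + 229} \right)} = -117 - 192 = -309$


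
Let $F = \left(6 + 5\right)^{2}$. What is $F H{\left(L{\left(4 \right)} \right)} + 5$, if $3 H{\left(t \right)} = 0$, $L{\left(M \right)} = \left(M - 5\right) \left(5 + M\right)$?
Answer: $5$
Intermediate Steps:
$L{\left(M \right)} = \left(-5 + M\right) \left(5 + M\right)$
$H{\left(t \right)} = 0$ ($H{\left(t \right)} = \frac{1}{3} \cdot 0 = 0$)
$F = 121$ ($F = 11^{2} = 121$)
$F H{\left(L{\left(4 \right)} \right)} + 5 = 121 \cdot 0 + 5 = 0 + 5 = 5$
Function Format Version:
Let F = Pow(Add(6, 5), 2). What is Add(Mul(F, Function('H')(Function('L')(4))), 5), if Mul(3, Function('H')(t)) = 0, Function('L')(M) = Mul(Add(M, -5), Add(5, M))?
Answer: 5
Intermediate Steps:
Function('L')(M) = Mul(Add(-5, M), Add(5, M))
Function('H')(t) = 0 (Function('H')(t) = Mul(Rational(1, 3), 0) = 0)
F = 121 (F = Pow(11, 2) = 121)
Add(Mul(F, Function('H')(Function('L')(4))), 5) = Add(Mul(121, 0), 5) = Add(0, 5) = 5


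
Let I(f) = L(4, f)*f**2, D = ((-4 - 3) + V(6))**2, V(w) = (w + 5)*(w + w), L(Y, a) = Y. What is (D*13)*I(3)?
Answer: 7312500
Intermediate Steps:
V(w) = 2*w*(5 + w) (V(w) = (5 + w)*(2*w) = 2*w*(5 + w))
D = 15625 (D = ((-4 - 3) + 2*6*(5 + 6))**2 = (-7 + 2*6*11)**2 = (-7 + 132)**2 = 125**2 = 15625)
I(f) = 4*f**2
(D*13)*I(3) = (15625*13)*(4*3**2) = 203125*(4*9) = 203125*36 = 7312500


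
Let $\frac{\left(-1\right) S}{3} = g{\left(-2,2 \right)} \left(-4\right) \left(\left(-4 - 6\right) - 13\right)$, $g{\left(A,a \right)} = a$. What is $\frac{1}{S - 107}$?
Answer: $- \frac{1}{659} \approx -0.0015175$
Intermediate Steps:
$S = -552$ ($S = - 3 \cdot 2 \left(-4\right) \left(\left(-4 - 6\right) - 13\right) = - 3 \left(- 8 \left(\left(-4 - 6\right) - 13\right)\right) = - 3 \left(- 8 \left(-10 - 13\right)\right) = - 3 \left(\left(-8\right) \left(-23\right)\right) = \left(-3\right) 184 = -552$)
$\frac{1}{S - 107} = \frac{1}{-552 - 107} = \frac{1}{-659} = - \frac{1}{659}$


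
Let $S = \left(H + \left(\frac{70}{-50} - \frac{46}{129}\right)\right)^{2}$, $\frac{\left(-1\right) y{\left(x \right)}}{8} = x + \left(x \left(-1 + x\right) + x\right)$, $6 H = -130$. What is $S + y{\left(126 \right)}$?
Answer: $- \frac{5892178304}{46225} \approx -1.2747 \cdot 10^{5}$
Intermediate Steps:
$H = - \frac{65}{3}$ ($H = \frac{1}{6} \left(-130\right) = - \frac{65}{3} \approx -21.667$)
$y{\left(x \right)} = - 16 x - 8 x \left(-1 + x\right)$ ($y{\left(x \right)} = - 8 \left(x + \left(x \left(-1 + x\right) + x\right)\right) = - 8 \left(x + \left(x + x \left(-1 + x\right)\right)\right) = - 8 \left(2 x + x \left(-1 + x\right)\right) = - 16 x - 8 x \left(-1 + x\right)$)
$S = \frac{25361296}{46225}$ ($S = \left(- \frac{65}{3} + \left(\frac{70}{-50} - \frac{46}{129}\right)\right)^{2} = \left(- \frac{65}{3} + \left(70 \left(- \frac{1}{50}\right) - \frac{46}{129}\right)\right)^{2} = \left(- \frac{65}{3} - \frac{1133}{645}\right)^{2} = \left(- \frac{5036}{215}\right)^{2} = \frac{25361296}{46225} \approx 548.65$)
$S + y{\left(126 \right)} = \frac{25361296}{46225} - 1008 \left(1 + 126\right) = \frac{25361296}{46225} - 1008 \cdot 127 = \frac{25361296}{46225} - 128016 = - \frac{5892178304}{46225}$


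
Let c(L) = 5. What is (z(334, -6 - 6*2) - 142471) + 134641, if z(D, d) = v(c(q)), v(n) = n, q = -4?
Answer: -7825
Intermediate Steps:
z(D, d) = 5
(z(334, -6 - 6*2) - 142471) + 134641 = (5 - 142471) + 134641 = -142466 + 134641 = -7825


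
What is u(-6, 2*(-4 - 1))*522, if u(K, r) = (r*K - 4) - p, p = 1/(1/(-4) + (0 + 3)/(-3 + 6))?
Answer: 28536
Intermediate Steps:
p = 4/3 (p = 1/(-¼ + 3/3) = 1/(-¼ + 3*(⅓)) = 1/(-¼ + 1) = 1/(¾) = 4/3 ≈ 1.3333)
u(K, r) = -16/3 + K*r (u(K, r) = (r*K - 4) - 1*4/3 = (K*r - 4) - 4/3 = (-4 + K*r) - 4/3 = -16/3 + K*r)
u(-6, 2*(-4 - 1))*522 = (-16/3 - 12*(-4 - 1))*522 = (-16/3 - 12*(-5))*522 = (-16/3 - 6*(-10))*522 = (-16/3 + 60)*522 = (164/3)*522 = 28536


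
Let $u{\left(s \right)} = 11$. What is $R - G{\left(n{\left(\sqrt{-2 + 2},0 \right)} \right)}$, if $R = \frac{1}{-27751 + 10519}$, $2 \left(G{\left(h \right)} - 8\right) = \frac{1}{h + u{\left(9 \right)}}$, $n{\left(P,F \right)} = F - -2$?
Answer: $- \frac{1800757}{224016} \approx -8.0385$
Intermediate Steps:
$n{\left(P,F \right)} = 2 + F$ ($n{\left(P,F \right)} = F + 2 = 2 + F$)
$G{\left(h \right)} = 8 + \frac{1}{2 \left(11 + h\right)}$ ($G{\left(h \right)} = 8 + \frac{1}{2 \left(h + 11\right)} = 8 + \frac{1}{2 \left(11 + h\right)}$)
$R = - \frac{1}{17232}$ ($R = \frac{1}{-17232} = - \frac{1}{17232} \approx -5.8032 \cdot 10^{-5}$)
$R - G{\left(n{\left(\sqrt{-2 + 2},0 \right)} \right)} = - \frac{1}{17232} - \frac{177 + 16 \left(2 + 0\right)}{2 \left(11 + \left(2 + 0\right)\right)} = - \frac{1}{17232} - \frac{177 + 16 \cdot 2}{2 \left(11 + 2\right)} = - \frac{1}{17232} - \frac{177 + 32}{2 \cdot 13} = - \frac{1}{17232} - \frac{1}{2} \cdot \frac{1}{13} \cdot 209 = - \frac{1}{17232} - \frac{209}{26} = - \frac{1800757}{224016}$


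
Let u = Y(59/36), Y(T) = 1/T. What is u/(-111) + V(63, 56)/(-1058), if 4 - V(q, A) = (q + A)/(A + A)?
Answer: -305737/36953824 ≈ -0.0082735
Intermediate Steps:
V(q, A) = 4 - (A + q)/(2*A) (V(q, A) = 4 - (q + A)/(A + A) = 4 - (A + q)/(2*A))
u = 36/59 (u = 1/(59/36) = 36/59 ≈ 0.61017)
u/(-111) + V(63, 56)/(-1058) = (36/59)/(-111) + ((½)*(-1*63 + 7*56)/56)/(-1058) = (36/59)*(-1/111) + ((½)*(1/56)*(-63 + 392))*(-1/1058) = -12/2183 + ((½)*(1/56)*329)*(-1/1058) = -12/2183 + (47/16)*(-1/1058) = -12/2183 - 47/16928 = -305737/36953824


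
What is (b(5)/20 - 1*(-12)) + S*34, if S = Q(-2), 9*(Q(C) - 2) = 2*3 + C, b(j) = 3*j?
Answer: 3451/36 ≈ 95.861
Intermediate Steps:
Q(C) = 8/3 + C/9 (Q(C) = 2 + (2*3 + C)/9 = 2 + (6 + C)/9 = 2 + (2/3 + C/9) = 8/3 + C/9)
S = 22/9 (S = 8/3 + (1/9)*(-2) = 8/3 - 2/9 = 22/9 ≈ 2.4444)
(b(5)/20 - 1*(-12)) + S*34 = ((3*5)/20 - 1*(-12)) + (22/9)*34 = (15*(1/20) + 12) + 748/9 = (3/4 + 12) + 748/9 = 51/4 + 748/9 = 3451/36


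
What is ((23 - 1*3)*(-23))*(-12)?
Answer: 5520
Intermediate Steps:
((23 - 1*3)*(-23))*(-12) = ((23 - 3)*(-23))*(-12) = (20*(-23))*(-12) = -460*(-12) = 5520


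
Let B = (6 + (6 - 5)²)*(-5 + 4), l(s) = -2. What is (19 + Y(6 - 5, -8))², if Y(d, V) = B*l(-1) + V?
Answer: 625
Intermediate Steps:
B = -7 (B = (6 + 1²)*(-1) = (6 + 1)*(-1) = 7*(-1) = -7)
Y(d, V) = 14 + V (Y(d, V) = -7*(-2) + V = 14 + V)
(19 + Y(6 - 5, -8))² = (19 + (14 - 8))² = (19 + 6)² = 25² = 625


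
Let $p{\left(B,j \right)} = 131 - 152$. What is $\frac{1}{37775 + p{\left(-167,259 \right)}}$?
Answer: $\frac{1}{37754} \approx 2.6487 \cdot 10^{-5}$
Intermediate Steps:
$p{\left(B,j \right)} = -21$
$\frac{1}{37775 + p{\left(-167,259 \right)}} = \frac{1}{37775 - 21} = \frac{1}{37754}$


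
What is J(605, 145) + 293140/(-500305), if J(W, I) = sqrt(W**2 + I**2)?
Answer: -58628/100061 + 5*sqrt(15482) ≈ 621.55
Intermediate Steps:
J(W, I) = sqrt(I**2 + W**2)
J(605, 145) + 293140/(-500305) = sqrt(145**2 + 605**2) + 293140/(-500305) = sqrt(21025 + 366025) + 293140*(-1/500305) = sqrt(387050) - 58628/100061 = 5*sqrt(15482) - 58628/100061 = -58628/100061 + 5*sqrt(15482)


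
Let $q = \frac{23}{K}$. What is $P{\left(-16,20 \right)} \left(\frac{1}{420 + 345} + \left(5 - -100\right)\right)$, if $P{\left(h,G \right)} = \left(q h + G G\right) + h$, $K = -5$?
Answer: $\frac{183785888}{3825} \approx 48049.0$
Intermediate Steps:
$q = - \frac{23}{5}$ ($q = \frac{23}{-5} = 23 \left(- \frac{1}{5}\right) = - \frac{23}{5} \approx -4.6$)
$P{\left(h,G \right)} = G^{2} - \frac{18 h}{5}$ ($P{\left(h,G \right)} = \left(- \frac{23 h}{5} + G G\right) + h = \left(- \frac{23 h}{5} + G^{2}\right) + h = \left(G^{2} - \frac{23 h}{5}\right) + h = G^{2} - \frac{18 h}{5}$)
$P{\left(-16,20 \right)} \left(\frac{1}{420 + 345} + \left(5 - -100\right)\right) = \left(20^{2} - - \frac{288}{5}\right) \left(\frac{1}{420 + 345} + \left(5 - -100\right)\right) = \left(400 + \frac{288}{5}\right) \left(\frac{1}{765} + \left(5 + 100\right)\right) = \frac{2288 \left(\frac{1}{765} + 105\right)}{5} = \frac{2288}{5} \cdot \frac{80326}{765} = \frac{183785888}{3825}$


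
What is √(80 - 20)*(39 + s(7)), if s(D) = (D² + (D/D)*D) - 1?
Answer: 188*√15 ≈ 728.12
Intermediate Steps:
s(D) = -1 + D + D² (s(D) = (D² + 1*D) - 1 = (D² + D) - 1 = (D + D²) - 1 = -1 + D + D²)
√(80 - 20)*(39 + s(7)) = √(80 - 20)*(39 + (-1 + 7 + 7²)) = √60*(39 + (-1 + 7 + 49)) = (2*√15)*(39 + 55) = (2*√15)*94 = 188*√15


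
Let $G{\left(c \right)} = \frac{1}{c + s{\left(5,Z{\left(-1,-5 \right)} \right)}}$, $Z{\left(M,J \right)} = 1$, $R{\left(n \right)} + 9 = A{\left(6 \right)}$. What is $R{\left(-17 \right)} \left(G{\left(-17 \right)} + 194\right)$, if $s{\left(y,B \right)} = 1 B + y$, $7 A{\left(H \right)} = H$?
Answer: $- \frac{121581}{77} \approx -1579.0$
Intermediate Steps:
$A{\left(H \right)} = \frac{H}{7}$
$R{\left(n \right)} = - \frac{57}{7}$ ($R{\left(n \right)} = -9 + \frac{1}{7} \cdot 6 = -9 + \frac{6}{7} = - \frac{57}{7}$)
$s{\left(y,B \right)} = B + y$
$G{\left(c \right)} = \frac{1}{6 + c}$ ($G{\left(c \right)} = \frac{1}{c + \left(1 + 5\right)} = \frac{1}{c + 6} = \frac{1}{6 + c}$)
$R{\left(-17 \right)} \left(G{\left(-17 \right)} + 194\right) = - \frac{57 \left(\frac{1}{6 - 17} + 194\right)}{7} = - \frac{57 \left(\frac{1}{-11} + 194\right)}{7} = - \frac{57 \left(- \frac{1}{11} + 194\right)}{7} = \left(- \frac{57}{7}\right) \frac{2133}{11} = - \frac{121581}{77}$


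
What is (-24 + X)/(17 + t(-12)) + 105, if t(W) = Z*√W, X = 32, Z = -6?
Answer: 75841/721 + 96*I*√3/721 ≈ 105.19 + 0.23062*I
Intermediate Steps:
t(W) = -6*√W
(-24 + X)/(17 + t(-12)) + 105 = (-24 + 32)/(17 - 12*I*√3) + 105 = 8/(17 - 12*I*√3) + 105 = 105 + 8/(17 - 12*I*√3)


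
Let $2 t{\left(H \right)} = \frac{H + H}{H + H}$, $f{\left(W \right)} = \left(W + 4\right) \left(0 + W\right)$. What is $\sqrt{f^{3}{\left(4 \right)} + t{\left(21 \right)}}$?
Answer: $\frac{\sqrt{131074}}{2} \approx 181.02$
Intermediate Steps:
$f{\left(W \right)} = W \left(4 + W\right)$ ($f{\left(W \right)} = \left(4 + W\right) W = W \left(4 + W\right)$)
$t{\left(H \right)} = \frac{1}{2}$ ($t{\left(H \right)} = \frac{\left(H + H\right) \frac{1}{H + H}}{2} = \frac{2 H \frac{1}{2 H}}{2} = \frac{1}{2} \cdot 1 = \frac{1}{2}$)
$\sqrt{f^{3}{\left(4 \right)} + t{\left(21 \right)}} = \sqrt{\left(4 \left(4 + 4\right)\right)^{3} + \frac{1}{2}} = \sqrt{\left(4 \cdot 8\right)^{3} + \frac{1}{2}} = \sqrt{32^{3} + \frac{1}{2}} = \sqrt{32768 + \frac{1}{2}} = \sqrt{\frac{65537}{2}} = \frac{\sqrt{131074}}{2}$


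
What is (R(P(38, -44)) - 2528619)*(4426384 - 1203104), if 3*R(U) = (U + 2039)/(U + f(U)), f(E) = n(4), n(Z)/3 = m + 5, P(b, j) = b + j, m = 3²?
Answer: -220060432126580/27 ≈ -8.1504e+12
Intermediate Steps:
m = 9
n(Z) = 42 (n(Z) = 3*(9 + 5) = 3*14 = 42)
f(E) = 42
R(U) = (2039 + U)/(3*(42 + U)) (R(U) = ((U + 2039)/(U + 42))/3 = ((2039 + U)/(42 + U))/3 = (2039 + U)/(3*(42 + U)))
(R(P(38, -44)) - 2528619)*(4426384 - 1203104) = ((2039 + (38 - 44))/(3*(42 + (38 - 44))) - 2528619)*(4426384 - 1203104) = ((2039 - 6)/(3*(42 - 6)) - 2528619)*3223280 = ((⅓)*2033/36 - 2528619)*3223280 = ((⅓)*(1/36)*2033 - 2528619)*3223280 = (2033/108 - 2528619)*3223280 = -273088819/108*3223280 = -220060432126580/27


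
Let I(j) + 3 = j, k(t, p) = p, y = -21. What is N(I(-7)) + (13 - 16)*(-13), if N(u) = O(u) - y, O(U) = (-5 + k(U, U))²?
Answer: 285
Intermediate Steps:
I(j) = -3 + j
O(U) = (-5 + U)²
N(u) = 21 + (-5 + u)² (N(u) = (-5 + u)² - 1*(-21) = (-5 + u)² + 21 = 21 + (-5 + u)²)
N(I(-7)) + (13 - 16)*(-13) = (21 + (-5 + (-3 - 7))²) + (13 - 16)*(-13) = (21 + (-5 - 10)²) - 3*(-13) = (21 + (-15)²) + 39 = (21 + 225) + 39 = 246 + 39 = 285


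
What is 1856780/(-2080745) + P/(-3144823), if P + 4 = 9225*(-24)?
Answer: -1075711836792/1308714946627 ≈ -0.82196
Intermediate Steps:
P = -221404 (P = -4 + 9225*(-24) = -4 - 221400 = -221404)
1856780/(-2080745) + P/(-3144823) = 1856780/(-2080745) - 221404/(-3144823) = 1856780*(-1/2080745) - 221404*(-1/3144823) = -371356/416149 + 221404/3144823 = -1075711836792/1308714946627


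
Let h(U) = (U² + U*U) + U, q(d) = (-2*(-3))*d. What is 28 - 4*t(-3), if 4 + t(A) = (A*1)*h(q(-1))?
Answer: 836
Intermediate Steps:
q(d) = 6*d
h(U) = U + 2*U² (h(U) = (U² + U²) + U = 2*U² + U = U + 2*U²)
t(A) = -4 + 66*A (t(A) = -4 + (A*1)*((6*(-1))*(1 + 2*(6*(-1)))) = -4 + A*(-6*(1 + 2*(-6))) = -4 + A*(-6*(1 - 12)) = -4 + A*(-6*(-11)) = -4 + A*66 = -4 + 66*A)
28 - 4*t(-3) = 28 - 4*(-4 + 66*(-3)) = 28 - 4*(-4 - 198) = 28 - 4*(-202) = 28 + 808 = 836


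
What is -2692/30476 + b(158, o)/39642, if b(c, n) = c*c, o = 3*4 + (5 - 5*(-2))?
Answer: 81760825/151016199 ≈ 0.54140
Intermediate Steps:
o = 27 (o = 12 + (5 + 10) = 12 + 15 = 27)
b(c, n) = c²
-2692/30476 + b(158, o)/39642 = -2692/30476 + 158²/39642 = -2692*1/30476 + 24964*(1/39642) = -673/7619 + 12482/19821 = 81760825/151016199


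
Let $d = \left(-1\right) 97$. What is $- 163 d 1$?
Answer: $15811$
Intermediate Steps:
$d = -97$
$- 163 d 1 = \left(-163\right) \left(-97\right) 1 = 15811 \cdot 1 = 15811$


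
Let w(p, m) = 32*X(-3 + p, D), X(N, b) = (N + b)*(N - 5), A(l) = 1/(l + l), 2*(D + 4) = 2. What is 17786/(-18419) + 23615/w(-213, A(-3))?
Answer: -27111422963/28526757792 ≈ -0.95039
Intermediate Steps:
D = -3 (D = -4 + (1/2)*2 = -4 + 1 = -3)
A(l) = 1/(2*l)
X(N, b) = (-5 + N)*(N + b) (X(N, b) = (N + b)*(-5 + N) = (-5 + N)*(N + b))
w(p, m) = 1248 - 256*p + 32*(-3 + p)**2 (w(p, m) = 32*((-3 + p)**2 - 5*(-3 + p) - 5*(-3) + (-3 + p)*(-3)) = 32*((-3 + p)**2 + (15 - 5*p) + 15 + (9 - 3*p)) = 32*(39 + (-3 + p)**2 - 8*p) = 1248 - 256*p + 32*(-3 + p)**2)
17786/(-18419) + 23615/w(-213, A(-3)) = 17786/(-18419) + 23615/(1536 - 448*(-213) + 32*(-213)**2) = 17786*(-1/18419) + 23615/(1536 + 95424 + 32*45369) = -17786/18419 + 23615/(1536 + 95424 + 1451808) = -17786/18419 + 23615/1548768 = -27111422963/28526757792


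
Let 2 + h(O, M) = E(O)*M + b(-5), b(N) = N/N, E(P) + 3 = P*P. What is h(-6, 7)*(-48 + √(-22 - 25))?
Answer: -11040 + 230*I*√47 ≈ -11040.0 + 1576.8*I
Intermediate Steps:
E(P) = -3 + P² (E(P) = -3 + P*P = -3 + P²)
b(N) = 1
h(O, M) = -1 + M*(-3 + O²) (h(O, M) = -2 + ((-3 + O²)*M + 1) = -2 + (M*(-3 + O²) + 1) = -2 + (1 + M*(-3 + O²)) = -1 + M*(-3 + O²))
h(-6, 7)*(-48 + √(-22 - 25)) = (-1 + 7*(-3 + (-6)²))*(-48 + √(-22 - 25)) = (-1 + 7*(-3 + 36))*(-48 + √(-47)) = (-1 + 7*33)*(-48 + I*√47) = (-1 + 231)*(-48 + I*√47) = 230*(-48 + I*√47) = -11040 + 230*I*√47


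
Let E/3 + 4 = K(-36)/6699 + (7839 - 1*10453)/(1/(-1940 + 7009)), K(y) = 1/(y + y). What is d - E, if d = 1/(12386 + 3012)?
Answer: 49204497328098727/1237814424 ≈ 3.9751e+7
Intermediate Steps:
K(y) = 1/(2*y)
d = 1/15398 ≈ 6.4943e-5
E = -6391024461361/160776 (E = -12 + 3*(((1/2)/(-36))/6699 + (7839 - 1*10453)/(1/(-1940 + 7009))) = -12 + 3*(((1/2)*(-1/36))*(1/6699) + (7839 - 10453)/(1/5069)) = -12 + 3*(-1/72*1/6699 - 2614/1/5069) = -12 + 3*(-1/482328 - 2614*5069) = -12 + 3*(-1/482328 - 13250366) = -12 + 3*(-6391022532049/482328) = -12 - 6391022532049/160776 = -6391024461361/160776 ≈ -3.9751e+7)
d - E = 1/15398 - 1*(-6391024461361/160776) = 1/15398 + 6391024461361/160776 = 49204497328098727/1237814424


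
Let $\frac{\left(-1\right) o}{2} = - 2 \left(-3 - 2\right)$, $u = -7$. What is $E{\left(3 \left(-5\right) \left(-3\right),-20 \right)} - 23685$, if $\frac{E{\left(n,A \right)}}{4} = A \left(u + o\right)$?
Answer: $-21525$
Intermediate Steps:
$o = -20$ ($o = - 2 \left(- 2 \left(-3 - 2\right)\right) = - 2 \left(\left(-2\right) \left(-5\right)\right) = \left(-2\right) 10 = -20$)
$E{\left(n,A \right)} = - 108 A$ ($E{\left(n,A \right)} = 4 A \left(-7 - 20\right) = 4 A \left(-27\right) = 4 \left(- 27 A\right) = - 108 A$)
$E{\left(3 \left(-5\right) \left(-3\right),-20 \right)} - 23685 = \left(-108\right) \left(-20\right) - 23685 = 2160 - 23685 = -21525$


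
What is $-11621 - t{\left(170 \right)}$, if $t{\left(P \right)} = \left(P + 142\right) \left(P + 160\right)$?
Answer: $-114581$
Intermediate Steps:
$t{\left(P \right)} = \left(142 + P\right) \left(160 + P\right)$
$-11621 - t{\left(170 \right)} = -11621 - \left(22720 + 170^{2} + 302 \cdot 170\right) = -11621 - \left(22720 + 28900 + 51340\right) = -11621 - 102960 = -114581$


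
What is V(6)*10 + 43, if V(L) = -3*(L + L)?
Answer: -317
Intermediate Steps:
V(L) = -6*L
V(6)*10 + 43 = -6*6*10 + 43 = -36*10 + 43 = -360 + 43 = -317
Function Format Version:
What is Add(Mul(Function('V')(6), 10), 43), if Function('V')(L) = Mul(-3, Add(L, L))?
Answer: -317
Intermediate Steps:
Function('V')(L) = Mul(-6, L) (Function('V')(L) = Mul(-3, Mul(2, L)) = Mul(-6, L))
Add(Mul(Function('V')(6), 10), 43) = Add(Mul(Mul(-6, 6), 10), 43) = Add(Mul(-36, 10), 43) = Add(-360, 43) = -317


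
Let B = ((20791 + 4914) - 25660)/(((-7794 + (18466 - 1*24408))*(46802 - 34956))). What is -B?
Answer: 45/162716656 ≈ 2.7655e-7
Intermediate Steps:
B = -45/162716656 (B = (25705 - 25660)/(((-7794 + (18466 - 24408))*11846)) = 45/(((-7794 - 5942)*11846)) = 45/((-13736*11846)) = 45/(-162716656) = 45*(-1/162716656) = -45/162716656 ≈ -2.7655e-7)
-B = -1*(-45/162716656) = 45/162716656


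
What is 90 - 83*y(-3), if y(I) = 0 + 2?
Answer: -76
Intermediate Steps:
y(I) = 2
90 - 83*y(-3) = 90 - 83*2 = 90 - 166 = -76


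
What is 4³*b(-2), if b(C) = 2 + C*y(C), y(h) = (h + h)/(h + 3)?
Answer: 640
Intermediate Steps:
y(h) = 2*h/(3 + h) (y(h) = (2*h)/(3 + h) = 2*h/(3 + h))
b(C) = 2 + 2*C²/(3 + C) (b(C) = 2 + C*(2*C/(3 + C)) = 2 + 2*C²/(3 + C))
4³*b(-2) = 4³*(2*(3 - 2 + (-2)²)/(3 - 2)) = 64*(2*(3 - 2 + 4)/1) = 64*(2*1*5) = 64*10 = 640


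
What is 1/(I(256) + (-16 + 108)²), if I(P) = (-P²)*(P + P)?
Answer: -1/33545968 ≈ -2.9810e-8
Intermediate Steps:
I(P) = -2*P³ (I(P) = (-P²)*(2*P) = -2*P³)
1/(I(256) + (-16 + 108)²) = 1/(-2*256³ + (-16 + 108)²) = 1/(-2*16777216 + 92²) = 1/(-33554432 + 8464) = 1/(-33545968) = -1/33545968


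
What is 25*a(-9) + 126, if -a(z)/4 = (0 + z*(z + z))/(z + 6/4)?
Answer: 2286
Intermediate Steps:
a(z) = -8*z²/(3/2 + z) (a(z) = -4*(0 + z*(z + z))/(z + 6/4) = -4*(0 + z*(2*z))/(z + 6*(¼)) = -4*(0 + 2*z²)/(z + 3/2) = -4*2*z²/(3/2 + z) = -8*z²/(3/2 + z))
25*a(-9) + 126 = 25*(-16*(-9)²/(3 + 2*(-9))) + 126 = 25*(-16*81/(3 - 18)) + 126 = 25*(-16*81/(-15)) + 126 = 25*(-16*81*(-1/15)) + 126 = 25*(432/5) + 126 = 2160 + 126 = 2286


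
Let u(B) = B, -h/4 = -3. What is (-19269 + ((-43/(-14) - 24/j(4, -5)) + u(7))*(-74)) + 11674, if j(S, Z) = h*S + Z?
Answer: -2497994/301 ≈ -8299.0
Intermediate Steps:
h = 12 (h = -4*(-3) = 12)
j(S, Z) = Z + 12*S (j(S, Z) = 12*S + Z = Z + 12*S)
(-19269 + ((-43/(-14) - 24/j(4, -5)) + u(7))*(-74)) + 11674 = (-19269 + ((-43/(-14) - 24/(-5 + 12*4)) + 7)*(-74)) + 11674 = (-19269 + ((-43*(-1/14) - 24/(-5 + 48)) + 7)*(-74)) + 11674 = (-19269 + ((43/14 - 24/43) + 7)*(-74)) + 11674 = (-19269 + (1513/602 + 7)*(-74)) + 11674 = (-19269 + (5727/602)*(-74)) + 11674 = (-19269 - 211899/301) + 11674 = -6011868/301 + 11674 = -2497994/301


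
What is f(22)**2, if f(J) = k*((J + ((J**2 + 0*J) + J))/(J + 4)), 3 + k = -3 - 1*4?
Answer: 6969600/169 ≈ 41240.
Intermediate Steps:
k = -10 (k = -3 + (-3 - 1*4) = -3 + (-3 - 4) = -3 - 7 = -10)
f(J) = -10*(J**2 + 2*J)/(4 + J) (f(J) = -10*(J + ((J**2 + 0*J) + J))/(J + 4) = -10*(J + ((J**2 + 0) + J))/(4 + J) = -10*(J + (J**2 + J))/(4 + J) = -10*(J + (J + J**2))/(4 + J) = -10*(J**2 + 2*J)/(4 + J))
f(22)**2 = (-10*22*(2 + 22)/(4 + 22))**2 = (-10*22*24/26)**2 = (-10*22*1/26*24)**2 = (-2640/13)**2 = 6969600/169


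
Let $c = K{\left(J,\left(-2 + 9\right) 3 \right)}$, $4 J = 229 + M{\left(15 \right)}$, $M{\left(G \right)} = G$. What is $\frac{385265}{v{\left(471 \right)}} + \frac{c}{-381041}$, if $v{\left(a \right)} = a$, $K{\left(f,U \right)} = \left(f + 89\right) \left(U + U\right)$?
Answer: $\frac{146798793565}{179470311} \approx 817.96$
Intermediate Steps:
$J = 61$ ($J = \frac{229 + 15}{4} = \frac{1}{4} \cdot 244 = 61$)
$K{\left(f,U \right)} = 2 U \left(89 + f\right)$ ($K{\left(f,U \right)} = \left(89 + f\right) 2 U = 2 U \left(89 + f\right)$)
$c = 6300$ ($c = 2 \left(-2 + 9\right) 3 \left(89 + 61\right) = 2 \cdot 7 \cdot 3 \cdot 150 = 2 \cdot 21 \cdot 150 = 6300$)
$\frac{385265}{v{\left(471 \right)}} + \frac{c}{-381041} = \frac{385265}{471} + \frac{6300}{-381041} = 385265 \cdot \frac{1}{471} + 6300 \left(- \frac{1}{381041}\right) = \frac{385265}{471} - \frac{6300}{381041} = \frac{146798793565}{179470311}$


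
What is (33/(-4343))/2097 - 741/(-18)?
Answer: 83314657/2023838 ≈ 41.167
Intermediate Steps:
(33/(-4343))/2097 - 741/(-18) = (33*(-1/4343))*(1/2097) - 741*(-1/18) = -33/4343*1/2097 + 247/6 = -11/3035757 + 247/6 = 83314657/2023838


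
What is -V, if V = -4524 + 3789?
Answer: 735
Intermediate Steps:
V = -735
-V = -1*(-735) = 735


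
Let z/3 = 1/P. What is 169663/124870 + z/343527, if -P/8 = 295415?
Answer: 4591444026434557/3379249545171560 ≈ 1.3587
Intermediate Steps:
P = -2363320 (P = -8*295415 = -2363320)
z = -3/2363320 (z = 3/(-2363320) = 3*(-1/2363320) = -3/2363320 ≈ -1.2694e-6)
169663/124870 + z/343527 = 169663/124870 - 3/2363320/343527 = 169663*(1/124870) - 3/2363320*1/343527 = 169663/124870 - 1/270621409880 = 4591444026434557/3379249545171560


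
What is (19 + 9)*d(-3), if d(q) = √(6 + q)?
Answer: 28*√3 ≈ 48.497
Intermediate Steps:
(19 + 9)*d(-3) = (19 + 9)*√(6 - 3) = 28*√3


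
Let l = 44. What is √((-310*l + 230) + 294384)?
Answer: √280974 ≈ 530.07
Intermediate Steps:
√((-310*l + 230) + 294384) = √((-310*44 + 230) + 294384) = √((-13640 + 230) + 294384) = √(-13410 + 294384) = √280974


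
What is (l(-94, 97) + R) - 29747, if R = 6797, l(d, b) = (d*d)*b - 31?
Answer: 834111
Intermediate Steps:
l(d, b) = -31 + b*d² (l(d, b) = d²*b - 31 = b*d² - 31 = -31 + b*d²)
(l(-94, 97) + R) - 29747 = ((-31 + 97*(-94)²) + 6797) - 29747 = ((-31 + 97*8836) + 6797) - 29747 = ((-31 + 857092) + 6797) - 29747 = (857061 + 6797) - 29747 = 863858 - 29747 = 834111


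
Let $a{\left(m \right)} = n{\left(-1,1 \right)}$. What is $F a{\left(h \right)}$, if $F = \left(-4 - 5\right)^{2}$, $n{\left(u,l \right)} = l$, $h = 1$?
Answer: $81$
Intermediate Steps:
$a{\left(m \right)} = 1$
$F = 81$ ($F = \left(-9\right)^{2} = 81$)
$F a{\left(h \right)} = 81 \cdot 1 = 81$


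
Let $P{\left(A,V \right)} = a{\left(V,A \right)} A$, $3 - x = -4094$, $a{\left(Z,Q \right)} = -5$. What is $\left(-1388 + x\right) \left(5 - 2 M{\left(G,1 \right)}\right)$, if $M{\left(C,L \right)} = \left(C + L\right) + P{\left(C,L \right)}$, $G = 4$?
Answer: $94815$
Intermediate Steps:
$x = 4097$ ($x = 3 - -4094 = 3 + 4094 = 4097$)
$P{\left(A,V \right)} = - 5 A$
$M{\left(C,L \right)} = L - 4 C$ ($M{\left(C,L \right)} = \left(C + L\right) - 5 C = L - 4 C$)
$\left(-1388 + x\right) \left(5 - 2 M{\left(G,1 \right)}\right) = \left(-1388 + 4097\right) \left(5 - 2 \left(1 - 16\right)\right) = 2709 \left(5 - 2 \left(1 - 16\right)\right) = 2709 \left(5 - -30\right) = 2709 \left(5 + 30\right) = 2709 \cdot 35 = 94815$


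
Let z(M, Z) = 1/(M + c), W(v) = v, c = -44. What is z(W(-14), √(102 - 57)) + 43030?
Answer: 2495739/58 ≈ 43030.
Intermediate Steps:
z(M, Z) = 1/(-44 + M) (z(M, Z) = 1/(M - 44) = 1/(-44 + M))
z(W(-14), √(102 - 57)) + 43030 = 1/(-44 - 14) + 43030 = 1/(-58) + 43030 = -1/58 + 43030 = 2495739/58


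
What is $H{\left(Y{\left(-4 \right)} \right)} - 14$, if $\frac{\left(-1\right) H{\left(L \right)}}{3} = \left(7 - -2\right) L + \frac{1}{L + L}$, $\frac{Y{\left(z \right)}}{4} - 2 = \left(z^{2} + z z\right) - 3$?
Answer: $- \frac{833779}{248} \approx -3362.0$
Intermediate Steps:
$Y{\left(z \right)} = -4 + 8 z^{2}$ ($Y{\left(z \right)} = 8 + 4 \left(\left(z^{2} + z z\right) - 3\right) = 8 + 4 \left(\left(z^{2} + z^{2}\right) - 3\right) = 8 + 4 \left(2 z^{2} - 3\right) = 8 + 4 \left(-3 + 2 z^{2}\right) = 8 + \left(-12 + 8 z^{2}\right) = -4 + 8 z^{2}$)
$H{\left(L \right)} = - 27 L - \frac{3}{2 L}$ ($H{\left(L \right)} = - 3 \left(\left(7 - -2\right) L + \frac{1}{L + L}\right) = - 3 \left(\left(7 + 2\right) L + \frac{1}{2 L}\right) = - 3 \left(9 L + \frac{1}{2 L}\right) = - 3 \left(\frac{1}{2 L} + 9 L\right) = - 27 L - \frac{3}{2 L}$)
$H{\left(Y{\left(-4 \right)} \right)} - 14 = \left(- 27 \left(-4 + 8 \left(-4\right)^{2}\right) - \frac{3}{2 \left(-4 + 8 \left(-4\right)^{2}\right)}\right) - 14 = \left(- 27 \left(-4 + 8 \cdot 16\right) - \frac{3}{2 \left(-4 + 8 \cdot 16\right)}\right) - 14 = \left(- 27 \left(-4 + 128\right) - \frac{3}{2 \left(-4 + 128\right)}\right) - 14 = \left(\left(-27\right) 124 - \frac{3}{2 \cdot 124}\right) - 14 = \left(-3348 - \frac{3}{248}\right) - 14 = - \frac{830307}{248} - 14 = - \frac{833779}{248}$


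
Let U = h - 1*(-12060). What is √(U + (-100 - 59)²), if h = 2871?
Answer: 6*√1117 ≈ 200.53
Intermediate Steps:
U = 14931 (U = 2871 - 1*(-12060) = 2871 + 12060 = 14931)
√(U + (-100 - 59)²) = √(14931 + (-100 - 59)²) = √(14931 + (-159)²) = √(14931 + 25281) = √40212 = 6*√1117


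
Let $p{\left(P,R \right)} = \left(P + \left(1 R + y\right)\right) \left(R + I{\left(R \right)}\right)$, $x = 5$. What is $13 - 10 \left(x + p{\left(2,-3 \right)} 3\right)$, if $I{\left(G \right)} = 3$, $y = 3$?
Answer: $-37$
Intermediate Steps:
$p{\left(P,R \right)} = \left(3 + R\right) \left(3 + P + R\right)$ ($p{\left(P,R \right)} = \left(P + \left(1 R + 3\right)\right) \left(R + 3\right) = \left(P + \left(R + 3\right)\right) \left(3 + R\right) = \left(P + \left(3 + R\right)\right) \left(3 + R\right) = \left(3 + P + R\right) \left(3 + R\right) = \left(3 + R\right) \left(3 + P + R\right)$)
$13 - 10 \left(x + p{\left(2,-3 \right)} 3\right) = 13 - 10 \left(5 + \left(9 + \left(-3\right)^{2} + 3 \cdot 2 + 6 \left(-3\right) + 2 \left(-3\right)\right) 3\right) = 13 - 10 \left(5 + \left(9 + 9 + 6 - 18 - 6\right) 3\right) = 13 - 10 \left(5 + 0 \cdot 3\right) = 13 - 10 \left(5 + 0\right) = 13 - 50 = -37$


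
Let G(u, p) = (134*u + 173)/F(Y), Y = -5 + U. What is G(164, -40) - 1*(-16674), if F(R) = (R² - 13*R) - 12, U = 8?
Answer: 226053/14 ≈ 16147.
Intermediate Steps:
Y = 3 (Y = -5 + 8 = 3)
F(R) = -12 + R² - 13*R
G(u, p) = -173/42 - 67*u/21 (G(u, p) = (134*u + 173)/(-12 + 3² - 13*3) = (173 + 134*u)/(-12 + 9 - 39) = (173 + 134*u)/(-42) = (173 + 134*u)*(-1/42) = -173/42 - 67*u/21)
G(164, -40) - 1*(-16674) = (-173/42 - 67/21*164) - 1*(-16674) = (-173/42 - 10988/21) + 16674 = -7383/14 + 16674 = 226053/14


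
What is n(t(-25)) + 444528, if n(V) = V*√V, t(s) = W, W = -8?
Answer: 444528 - 16*I*√2 ≈ 4.4453e+5 - 22.627*I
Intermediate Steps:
t(s) = -8
n(V) = V^(3/2)
n(t(-25)) + 444528 = (-8)^(3/2) + 444528 = -16*I*√2 + 444528 = 444528 - 16*I*√2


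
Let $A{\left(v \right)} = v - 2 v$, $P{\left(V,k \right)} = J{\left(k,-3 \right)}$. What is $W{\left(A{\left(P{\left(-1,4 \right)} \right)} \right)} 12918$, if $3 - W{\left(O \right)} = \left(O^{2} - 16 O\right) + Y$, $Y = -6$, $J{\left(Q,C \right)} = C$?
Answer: $620064$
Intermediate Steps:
$P{\left(V,k \right)} = -3$
$A{\left(v \right)} = - v$
$W{\left(O \right)} = 9 - O^{2} + 16 O$ ($W{\left(O \right)} = 3 - \left(\left(O^{2} - 16 O\right) - 6\right) = 3 - \left(-6 + O^{2} - 16 O\right) = 3 + \left(6 - O^{2} + 16 O\right) = 9 - O^{2} + 16 O$)
$W{\left(A{\left(P{\left(-1,4 \right)} \right)} \right)} 12918 = \left(9 - \left(\left(-1\right) \left(-3\right)\right)^{2} + 16 \left(\left(-1\right) \left(-3\right)\right)\right) 12918 = \left(9 - 3^{2} + 16 \cdot 3\right) 12918 = \left(9 - 9 + 48\right) 12918 = 48 \cdot 12918 = 620064$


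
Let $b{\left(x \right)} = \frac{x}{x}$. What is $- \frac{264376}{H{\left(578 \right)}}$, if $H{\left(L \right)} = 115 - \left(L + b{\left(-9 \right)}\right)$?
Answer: $\frac{33047}{58} \approx 569.78$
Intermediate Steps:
$b{\left(x \right)} = 1$
$H{\left(L \right)} = 114 - L$ ($H{\left(L \right)} = 115 - \left(L + 1\right) = 115 - \left(1 + L\right) = 114 - L$)
$- \frac{264376}{H{\left(578 \right)}} = - \frac{264376}{114 - 578} = - \frac{264376}{-464} = \left(-264376\right) \left(- \frac{1}{464}\right) = \frac{33047}{58}$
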